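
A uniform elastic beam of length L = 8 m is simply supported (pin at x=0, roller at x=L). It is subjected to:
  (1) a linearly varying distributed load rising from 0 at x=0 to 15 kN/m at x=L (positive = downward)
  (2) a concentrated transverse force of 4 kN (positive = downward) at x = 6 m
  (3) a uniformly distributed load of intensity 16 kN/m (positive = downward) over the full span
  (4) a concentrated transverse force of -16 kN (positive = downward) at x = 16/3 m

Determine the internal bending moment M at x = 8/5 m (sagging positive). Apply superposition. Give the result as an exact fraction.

Load 1 — triangular load w₀=15 kN/m (0→w₀ over full span):
  M_1 = w₀Lx/6 - w₀x³/(6L) = 15·8·(8/5)/6 - 15·(8/5)³/(6·8) = 768/25 kN·m
Load 2 — point force P=4 kN at a=6 m (b=L-a=2):
  M_2 = Pbx/L  [x≤a] = 4·2·(8/5)/8 = 8/5 kN·m
Load 3 — uniform load w=16 kN/m over full span:
  M_3 = wx(L-x)/2 = 16·(8/5)·(8-(8/5))/2 = 2048/25 kN·m
Load 4 — point force P=-16 kN at a=16/3 m (b=L-a=8/3):
  M_4 = Pbx/L  [x≤a] = (-16)·(8/3)·(8/5)/8 = -128/15 kN·m
Superposition: M = Σ M_i = 7928/75 kN·m ≈ 105.706667 kN·m

M(8/5) = 7928/75 kN·m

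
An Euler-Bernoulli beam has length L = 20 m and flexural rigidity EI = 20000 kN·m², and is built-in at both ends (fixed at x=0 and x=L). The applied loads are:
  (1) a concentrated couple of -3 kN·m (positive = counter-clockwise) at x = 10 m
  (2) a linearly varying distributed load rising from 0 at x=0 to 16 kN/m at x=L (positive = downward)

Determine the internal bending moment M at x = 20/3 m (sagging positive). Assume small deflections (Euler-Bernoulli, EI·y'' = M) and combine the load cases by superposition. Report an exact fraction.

Load 1 — applied couple M₀=-3 kN·m at a=10 m (b=L-a=10):
  M_1 = R_Ax - M_A  [x≤a] with R_A=-9/40, M_A=-3/4 = (-9/40)·(20/3) - (-3/4) = -3/4 kN·m
Load 2 — triangular load w₀=16 kN/m (0→w₀ over full span):
  M_2 = 3w₀Lx/20 - w₀L²/30 - w₀x³/(6L) = 3·16·20·(20/3)/20 - 16·20²/30 - 16·(20/3)³/(6·20) = 5440/81 kN·m
Superposition: M = Σ M_i = 21517/324 kN·m ≈ 66.410494 kN·m

M(20/3) = 21517/324 kN·m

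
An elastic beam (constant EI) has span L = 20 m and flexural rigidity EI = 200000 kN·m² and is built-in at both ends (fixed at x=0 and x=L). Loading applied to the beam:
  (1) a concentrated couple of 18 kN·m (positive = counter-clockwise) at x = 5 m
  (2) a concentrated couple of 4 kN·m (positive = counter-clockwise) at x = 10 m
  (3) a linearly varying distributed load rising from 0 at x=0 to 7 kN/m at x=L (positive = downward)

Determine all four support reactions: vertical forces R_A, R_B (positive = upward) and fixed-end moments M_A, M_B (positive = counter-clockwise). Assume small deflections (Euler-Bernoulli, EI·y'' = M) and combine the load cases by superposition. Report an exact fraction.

Load 1 — applied couple M₀=18 kN·m at a=5 m (b=L-a=15):
  R_A = 6M₀ab/L³ = 6·18·5·15/20³ = 81/80 kN
  M_A = M₀b(2a-b)/L² = 18·15·(2·5-15)/20² = -27/8 kN·m
  R_B = -6M₀ab/L³ = -6·18·5·15/20³ = -81/80 kN
  M_B = M₀a(2b-a)/L² = 18·5·(2·15-5)/20² = 45/8 kN·m
Load 2 — applied couple M₀=4 kN·m at a=10 m (b=L-a=10):
  R_A = 6M₀ab/L³ = 6·4·10·10/20³ = 3/10 kN
  M_A = M₀b(2a-b)/L² = 4·10·(2·10-10)/20² = 1 kN·m
  R_B = -6M₀ab/L³ = -6·4·10·10/20³ = -3/10 kN
  M_B = M₀a(2b-a)/L² = 4·10·(2·10-10)/20² = 1 kN·m
Load 3 — triangular load w₀=7 kN/m (0→w₀ over full span):
  R_A = 3w₀L/20 = 3·7·20/20 = 21 kN
  M_A = w₀L²/30 = 7·20²/30 = 280/3 kN·m
  R_B = 7w₀L/20 = 7·7·20/20 = 49 kN
  M_B = -w₀L²/20 = -7·20²/20 = -140 kN·m
Superposition: R_A = 357/16 kN, M_A = 2183/24 kN·m, R_B = 763/16 kN, M_B = -1067/8 kN·m

R_A = 357/16 kN, M_A = 2183/24 kN·m, R_B = 763/16 kN, M_B = -1067/8 kN·m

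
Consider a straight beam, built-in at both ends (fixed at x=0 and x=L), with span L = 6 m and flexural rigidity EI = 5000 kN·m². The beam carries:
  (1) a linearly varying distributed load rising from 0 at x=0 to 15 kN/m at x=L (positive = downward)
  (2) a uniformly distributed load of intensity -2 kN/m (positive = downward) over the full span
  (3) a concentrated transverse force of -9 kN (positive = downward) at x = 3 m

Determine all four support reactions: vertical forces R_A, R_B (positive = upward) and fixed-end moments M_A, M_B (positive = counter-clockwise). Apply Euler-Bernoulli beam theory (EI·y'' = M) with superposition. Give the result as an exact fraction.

Load 1 — triangular load w₀=15 kN/m (0→w₀ over full span):
  R_A = 3w₀L/20 = 3·15·6/20 = 27/2 kN
  M_A = w₀L²/30 = 15·6²/30 = 18 kN·m
  R_B = 7w₀L/20 = 7·15·6/20 = 63/2 kN
  M_B = -w₀L²/20 = -15·6²/20 = -27 kN·m
Load 2 — uniform load w=-2 kN/m over full span:
  R_A = wL/2 = (-2)·6/2 = -6 kN
  M_A = wL²/12 = (-2)·6²/12 = -6 kN·m
  R_B = wL/2 = (-2)·6/2 = -6 kN
  M_B = -wL²/12 = -(-2)·6²/12 = 6 kN·m
Load 3 — point force P=-9 kN at a=3 m (b=L-a=3):
  R_A = Pb²(3a+b)/L³ = (-9)·3²·(3·3+3)/6³ = -9/2 kN
  M_A = Pab²/L² = (-9)·3·3²/6² = -27/4 kN·m
  R_B = Pa²(a+3b)/L³ = (-9)·3²·(3+3·3)/6³ = -9/2 kN
  M_B = -Pa²b/L² = -(-9)·3²·3/6² = 27/4 kN·m
Superposition: R_A = 3 kN, M_A = 21/4 kN·m, R_B = 21 kN, M_B = -57/4 kN·m

R_A = 3 kN, M_A = 21/4 kN·m, R_B = 21 kN, M_B = -57/4 kN·m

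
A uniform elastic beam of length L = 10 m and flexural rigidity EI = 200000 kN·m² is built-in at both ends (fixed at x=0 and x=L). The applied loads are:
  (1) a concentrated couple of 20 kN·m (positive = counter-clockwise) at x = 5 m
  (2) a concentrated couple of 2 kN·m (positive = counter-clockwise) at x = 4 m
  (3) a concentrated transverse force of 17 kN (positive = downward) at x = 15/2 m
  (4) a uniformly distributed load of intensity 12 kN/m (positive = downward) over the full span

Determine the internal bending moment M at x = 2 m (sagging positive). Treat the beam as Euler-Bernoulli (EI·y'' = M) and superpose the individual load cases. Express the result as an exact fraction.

Load 1 — applied couple M₀=20 kN·m at a=5 m (b=L-a=5):
  M_1 = R_Ax - M_A  [x≤a] with R_A=3, M_A=5 = 3·2 - 5 = 1 kN·m
Load 2 — applied couple M₀=2 kN·m at a=4 m (b=L-a=6):
  M_2 = R_Ax - M_A  [x≤a] with R_A=36/125, M_A=6/25 = (36/125)·2 - (6/25) = 42/125 kN·m
Load 3 — point force P=17 kN at a=15/2 m (b=L-a=5/2):
  M_3 = Pb²(3a+b)x/L³ - Pab²/L²  [x≤a] = 17·(5/2)²·(3·(15/2)+(5/2))·2/10³ - 17·(15/2)·(5/2)²/10² = -85/32 kN·m
Load 4 — uniform load w=12 kN/m over full span:
  M_4 = wLx/2 - wL²/12 - wx²/2 = 12·10·2/2 - 12·10²/12 - 12·2²/2 = -4 kN·m
Superposition: M = Σ M_i = -21281/4000 kN·m ≈ -5.320250 kN·m

M(2) = -21281/4000 kN·m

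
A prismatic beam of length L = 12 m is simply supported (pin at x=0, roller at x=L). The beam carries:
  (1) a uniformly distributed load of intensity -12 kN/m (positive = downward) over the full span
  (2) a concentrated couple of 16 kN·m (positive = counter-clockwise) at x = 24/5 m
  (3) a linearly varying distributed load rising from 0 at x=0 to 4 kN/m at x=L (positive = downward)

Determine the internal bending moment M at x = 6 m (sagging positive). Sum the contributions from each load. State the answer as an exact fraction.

Load 1 — uniform load w=-12 kN/m over full span:
  M_1 = wx(L-x)/2 = (-12)·6·(12-6)/2 = -216 kN·m
Load 2 — applied couple M₀=16 kN·m at a=24/5 m (b=L-a=36/5):
  M_2 = M₀x/L - M₀  [x>a] = 16·6/12 - 16 = -8 kN·m
Load 3 — triangular load w₀=4 kN/m (0→w₀ over full span):
  M_3 = w₀Lx/6 - w₀x³/(6L) = 4·12·6/6 - 4·6³/(6·12) = 36 kN·m
Superposition: M = Σ M_i = -188 kN·m ≈ -188.000000 kN·m

M(6) = -188 kN·m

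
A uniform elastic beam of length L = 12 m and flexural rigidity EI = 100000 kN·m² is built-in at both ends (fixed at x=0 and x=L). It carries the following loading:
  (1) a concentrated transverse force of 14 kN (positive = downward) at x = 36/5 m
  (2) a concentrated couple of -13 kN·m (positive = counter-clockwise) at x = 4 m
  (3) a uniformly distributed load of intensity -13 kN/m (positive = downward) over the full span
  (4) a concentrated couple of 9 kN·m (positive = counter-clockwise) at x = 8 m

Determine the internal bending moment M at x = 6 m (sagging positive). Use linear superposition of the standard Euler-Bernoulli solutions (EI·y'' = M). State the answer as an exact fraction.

Load 1 — point force P=14 kN at a=36/5 m (b=L-a=24/5):
  M_1 = Pb²(3a+b)x/L³ - Pab²/L²  [x≤a] = 14·(24/5)²·(3·(36/5)+(24/5))·6/12³ - 14·(36/5)·(24/5)²/12² = 336/25 kN·m
Load 2 — applied couple M₀=-13 kN·m at a=4 m (b=L-a=8):
  M_2 = R_Ax - M_A - M₀  [x>a] with R_A=-13/9, M_A=0 = (-13/9)·6 - 0 - (-13) = 13/3 kN·m
Load 3 — uniform load w=-13 kN/m over full span:
  M_3 = wLx/2 - wL²/12 - wx²/2 = (-13)·12·6/2 - (-13)·12²/12 - (-13)·6²/2 = -78 kN·m
Load 4 — applied couple M₀=9 kN·m at a=8 m (b=L-a=4):
  M_4 = R_Ax - M_A  [x≤a] with R_A=1, M_A=3 = 1·6 - 3 = 3 kN·m
Superposition: M = Σ M_i = -4292/75 kN·m ≈ -57.226667 kN·m

M(6) = -4292/75 kN·m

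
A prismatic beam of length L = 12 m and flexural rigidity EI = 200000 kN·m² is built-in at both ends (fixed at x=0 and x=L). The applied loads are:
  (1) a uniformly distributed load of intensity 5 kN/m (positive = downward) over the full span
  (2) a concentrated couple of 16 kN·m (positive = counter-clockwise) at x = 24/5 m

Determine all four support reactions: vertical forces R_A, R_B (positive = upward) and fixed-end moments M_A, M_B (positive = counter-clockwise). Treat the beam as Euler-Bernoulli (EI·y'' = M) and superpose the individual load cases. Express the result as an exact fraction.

Load 1 — uniform load w=5 kN/m over full span:
  R_A = wL/2 = 5·12/2 = 30 kN
  M_A = wL²/12 = 5·12²/12 = 60 kN·m
  R_B = wL/2 = 5·12/2 = 30 kN
  M_B = -wL²/12 = -5·12²/12 = -60 kN·m
Load 2 — applied couple M₀=16 kN·m at a=24/5 m (b=L-a=36/5):
  R_A = 6M₀ab/L³ = 6·16·(24/5)·(36/5)/12³ = 48/25 kN
  M_A = M₀b(2a-b)/L² = 16·(36/5)·(2·(24/5)-(36/5))/12² = 48/25 kN·m
  R_B = -6M₀ab/L³ = -6·16·(24/5)·(36/5)/12³ = -48/25 kN
  M_B = M₀a(2b-a)/L² = 16·(24/5)·(2·(36/5)-(24/5))/12² = 128/25 kN·m
Superposition: R_A = 798/25 kN, M_A = 1548/25 kN·m, R_B = 702/25 kN, M_B = -1372/25 kN·m

R_A = 798/25 kN, M_A = 1548/25 kN·m, R_B = 702/25 kN, M_B = -1372/25 kN·m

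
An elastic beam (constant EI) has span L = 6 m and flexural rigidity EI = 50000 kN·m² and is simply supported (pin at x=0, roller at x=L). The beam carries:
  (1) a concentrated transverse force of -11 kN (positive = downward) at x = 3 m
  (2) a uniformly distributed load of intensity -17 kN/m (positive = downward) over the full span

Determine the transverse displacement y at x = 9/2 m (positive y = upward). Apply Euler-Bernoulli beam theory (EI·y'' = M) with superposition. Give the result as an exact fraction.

Load 1 — point force P=-11 kN at a=3 m (b=L-a=3):
  y_1 = -Pa(L-x)(2Lx-a²-x²)/(6LEI)  [x>a] = -(-11)·3·(6-(9/2))·(2·6·(9/2)-3²-(9/2)²)/(6·6·50000) = 1089/1600000 m
Load 2 — uniform load w=-17 kN/m over full span:
  y_2 = -wx(L³-2Lx²+x³)/(24EI) = -(-17)·(9/2)·(6³-2·6·(9/2)²+(9/2)³)/(24·50000) = 26163/6400000 m
Superposition: y = Σ y_i = 30519/6400000 m ≈ 0.004769 m

y(9/2) = 30519/6400000 m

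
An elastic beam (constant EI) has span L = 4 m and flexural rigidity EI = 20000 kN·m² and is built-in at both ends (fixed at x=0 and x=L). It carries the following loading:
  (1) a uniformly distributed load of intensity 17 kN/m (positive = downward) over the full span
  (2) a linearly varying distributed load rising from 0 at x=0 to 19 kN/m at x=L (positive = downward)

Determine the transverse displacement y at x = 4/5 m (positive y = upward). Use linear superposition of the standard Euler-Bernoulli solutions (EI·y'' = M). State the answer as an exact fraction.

Load 1 — uniform load w=17 kN/m over full span:
  y_1 = -wx²(L-x)²/(24EI) = -17·(4/5)²·(4-(4/5))²/(24·20000) = -272/1171875 m
Load 2 — triangular load w₀=19 kN/m (0→w₀ over full span):
  y_2 = -w₀x²(L-x)²(x+2L)/(120LEI) = -19·(4/5)²·(4-(4/5))²·((4/5)+2·4)/(120·4·20000) = -3344/29296875 m
Superposition: y = Σ y_i = -10144/29296875 m ≈ -0.000346 m

y(4/5) = -10144/29296875 m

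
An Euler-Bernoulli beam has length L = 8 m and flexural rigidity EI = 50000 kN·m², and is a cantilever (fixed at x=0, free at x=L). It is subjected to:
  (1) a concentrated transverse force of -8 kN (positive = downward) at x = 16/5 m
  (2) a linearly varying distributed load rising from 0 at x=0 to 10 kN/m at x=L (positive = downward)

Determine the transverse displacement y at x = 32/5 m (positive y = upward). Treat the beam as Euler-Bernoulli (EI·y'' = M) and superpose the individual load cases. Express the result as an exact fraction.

y(32/5) = -1473536/29296875 m

Load 1 — point force P=-8 kN at a=16/5 m (b=L-a=24/5):
  y_1 = -Pa²(3x-a)/(6EI)  [x>a] = -(-8)·(16/5)²·(3·(32/5)-(16/5))/(6·50000) = 1024/234375 m
Load 2 — triangular load w₀=10 kN/m (0→w₀ over full span):
  y_2 = (w₀Lx³/12-w₀L²x²/6-w₀x⁵/(120L))/EI = (10·8·(32/5)³/12-10·8²·(32/5)²/6-10·(32/5)⁵/(120·8))/50000 = -1601536/29296875 m
Superposition: y = Σ y_i = -1473536/29296875 m ≈ -0.050297 m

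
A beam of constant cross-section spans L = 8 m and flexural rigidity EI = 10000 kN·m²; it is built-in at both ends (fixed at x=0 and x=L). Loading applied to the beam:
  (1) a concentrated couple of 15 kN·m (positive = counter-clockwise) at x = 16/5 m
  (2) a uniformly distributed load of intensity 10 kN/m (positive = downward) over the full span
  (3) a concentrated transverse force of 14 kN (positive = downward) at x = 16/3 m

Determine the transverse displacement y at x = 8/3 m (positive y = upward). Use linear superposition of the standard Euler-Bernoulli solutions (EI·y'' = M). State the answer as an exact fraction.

y(8/3) = -68462/6834375 m

Load 1 — applied couple M₀=15 kN·m at a=16/5 m (b=L-a=24/5):
  y_1 = (R_Ax³/6 - M_Ax²/2)/EI  [x≤a] with R_A=27/10, M_A=9/5 = ((27/10)·(8/3)³/6 - (9/5)·(8/3)²/2)/10000 = 2/9375 m
Load 2 — uniform load w=10 kN/m over full span:
  y_2 = -wx²(L-x)²/(24EI) = -10·(8/3)²·(8-(8/3))²/(24·10000) = -256/30375 m
Load 3 — point force P=14 kN at a=16/3 m (b=L-a=8/3):
  y_3 = -Pb²x²(3aL-(3a+b)x)/(6L³EI)  [x≤a] = -14·(8/3)²·(8/3)²·(3·(16/3)·8-(3·(16/3)+(8/3))·(8/3))/(6·8³·10000) = -2464/1366875 m
Superposition: y = Σ y_i = -68462/6834375 m ≈ -0.010017 m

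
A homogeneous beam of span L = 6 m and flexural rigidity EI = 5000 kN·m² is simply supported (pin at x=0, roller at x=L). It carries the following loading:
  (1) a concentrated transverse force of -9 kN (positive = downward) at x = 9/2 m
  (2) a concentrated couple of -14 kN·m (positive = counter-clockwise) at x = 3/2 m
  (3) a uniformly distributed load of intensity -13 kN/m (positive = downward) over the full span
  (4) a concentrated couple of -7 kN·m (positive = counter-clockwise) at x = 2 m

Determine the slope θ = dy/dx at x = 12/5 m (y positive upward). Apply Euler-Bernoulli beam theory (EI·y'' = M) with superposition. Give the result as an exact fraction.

Load 1 — point force P=-9 kN at a=9/2 m (b=L-a=3/2):
  θ_1 = -Pb(L²-b²-3x²)/(6LEI)  [x≤a] = -(-9)·(3/2)·(6²-(3/2)²-3·(12/5)²)/(6·6·5000) = 4941/4000000 rad
Load 2 — applied couple M₀=-14 kN·m at a=3/2 m (b=L-a=9/2):
  θ_2 = (M₀x²/(2L)-M₀(x-a)+C₁)/EI  [x>a] with C₁=M₀(3b²-L²)/(6L)=-77/8 = ((-14)·(12/5)²/(2·6)-(-14)·((12/5)-(3/2))+(-77/8))/5000 = -749/1000000 rad
Load 3 — uniform load w=-13 kN/m over full span:
  θ_3 = -w(L³-6Lx²+4x³)/(24EI) = -(-13)·(6³-6·6·(12/5)²+4·(12/5)³)/(24·5000) = 4329/625000 rad
Load 4 — applied couple M₀=-7 kN·m at a=2 m (b=L-a=4):
  θ_4 = (M₀x²/(2L)-M₀(x-a)+C₁)/EI  [x>a] with C₁=M₀(3b²-L²)/(6L)=-7/3 = ((-7)·(12/5)²/(2·6)-(-7)·((12/5)-2)+(-7/3))/5000 = -217/375000 rad
Superposition: θ = Σ θ_i = 410039/60000000 rad ≈ 0.006834 rad

θ(12/5) = 410039/60000000 rad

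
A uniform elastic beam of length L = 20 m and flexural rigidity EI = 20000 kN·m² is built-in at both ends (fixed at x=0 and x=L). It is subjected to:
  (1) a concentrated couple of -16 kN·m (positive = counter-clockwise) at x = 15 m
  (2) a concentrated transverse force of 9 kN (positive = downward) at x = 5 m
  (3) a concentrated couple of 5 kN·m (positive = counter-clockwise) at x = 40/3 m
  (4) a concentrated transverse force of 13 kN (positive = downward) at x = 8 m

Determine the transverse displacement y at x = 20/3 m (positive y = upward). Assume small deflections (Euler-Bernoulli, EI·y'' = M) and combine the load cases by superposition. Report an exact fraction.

Load 1 — applied couple M₀=-16 kN·m at a=15 m (b=L-a=5):
  y_1 = (R_Ax³/6 - M_Ax²/2)/EI  [x≤a] with R_A=-9/10, M_A=-5 = ((-9/10)·(20/3)³/6 - (-5)·(20/3)²/2)/20000 = 1/300 m
Load 2 — point force P=9 kN at a=5 m (b=L-a=15):
  y_2 = -Pa²(L-x)²(3bL-(3b+a)(L-x))/(6L³EI)  [x>a] = -9·5²·(20-(20/3))²·(3·15·20-(3·15+5)·(20-(20/3)))/(6·20³·20000) = -7/720 m
Load 3 — applied couple M₀=5 kN·m at a=40/3 m (b=L-a=20/3):
  y_3 = (R_Ax³/6 - M_Ax²/2)/EI  [x≤a] with R_A=1/3, M_A=5/3 = ((1/3)·(20/3)³/6 - (5/3)·(20/3)²/2)/20000 = -1/972 m
Load 4 — point force P=13 kN at a=8 m (b=L-a=12):
  y_4 = -Pb²x²(3aL-(3a+b)x)/(6L³EI)  [x≤a] = -13·12²·(20/3)²·(3·8·20-(3·8+12)·(20/3))/(6·20³·20000) = -13/625 m
Superposition: y = Σ y_i = -68569/2430000 m ≈ -0.028218 m

y(20/3) = -68569/2430000 m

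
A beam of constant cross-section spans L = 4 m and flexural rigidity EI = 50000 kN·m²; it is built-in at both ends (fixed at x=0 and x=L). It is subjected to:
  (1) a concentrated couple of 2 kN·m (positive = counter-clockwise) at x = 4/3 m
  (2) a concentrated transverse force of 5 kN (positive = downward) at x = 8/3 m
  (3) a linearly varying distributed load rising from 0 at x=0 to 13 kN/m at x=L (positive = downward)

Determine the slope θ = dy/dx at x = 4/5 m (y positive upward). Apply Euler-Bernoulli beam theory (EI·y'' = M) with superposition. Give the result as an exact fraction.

Load 1 — applied couple M₀=2 kN·m at a=4/3 m (b=L-a=8/3):
  θ_1 = (R_Ax²/2 - M_Ax)/EI  [x≤a] with R_A=2/3, M_A=0 = ((2/3)·(4/5)²/2 - 0·(4/5))/50000 = 1/234375 rad
Load 2 — point force P=5 kN at a=8/3 m (b=L-a=4/3):
  θ_2 = -Pb²x(2aL-(3a+b)x)/(2L³EI)  [x≤a] = -5·(4/3)²·(4/5)·(2·(8/3)·4-(3·(8/3)+(4/3))·(4/5))/(2·4³·50000) = -13/843750 rad
Load 3 — triangular load w₀=13 kN/m (0→w₀ over full span):
  θ_3 = -w₀(2x(L-x)(L-2x)(x+2L)+x²(L-x)²)/(120LEI) = -13·(2·(4/5)·(4-(4/5))·(4-2·(4/5))·((4/5)+2·4)+(4/5)²·(4-(4/5))²)/(120·4·50000) = -364/5859375 rad
Superposition: θ = Σ θ_i = -7727/105468750 rad ≈ -0.000073 rad

θ(4/5) = -7727/105468750 rad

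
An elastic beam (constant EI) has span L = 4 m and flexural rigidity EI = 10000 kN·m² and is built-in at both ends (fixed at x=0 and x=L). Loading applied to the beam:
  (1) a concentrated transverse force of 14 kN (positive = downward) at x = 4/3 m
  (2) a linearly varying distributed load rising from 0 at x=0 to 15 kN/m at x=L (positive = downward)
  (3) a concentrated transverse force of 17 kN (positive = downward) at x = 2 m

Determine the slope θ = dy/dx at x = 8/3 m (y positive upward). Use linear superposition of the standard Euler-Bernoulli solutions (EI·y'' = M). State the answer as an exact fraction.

θ(8/3) = 43/48600 rad

Load 1 — point force P=14 kN at a=4/3 m (b=L-a=8/3):
  θ_1 = Pa²(L-x)(2bL-(3b+a)(L-x))/(2L³EI)  [x>a] = 14·(4/3)²·(4-(8/3))·(2·(8/3)·4-(3·(8/3)+(4/3))·(4-(8/3)))/(2·4³·10000) = 7/30375 rad
Load 2 — triangular load w₀=15 kN/m (0→w₀ over full span):
  θ_2 = -w₀(2x(L-x)(L-2x)(x+2L)+x²(L-x)²)/(120LEI) = -15·(2·(8/3)·(4-(8/3))·(4-2·(8/3))·((8/3)+2·4)+(8/3)²·(4-(8/3))²)/(120·4·10000) = 14/50625 rad
Load 3 — point force P=17 kN at a=2 m (b=L-a=2):
  θ_3 = Pa²(L-x)(2bL-(3b+a)(L-x))/(2L³EI)  [x>a] = 17·2²·(4-(8/3))·(2·2·4-(3·2+2)·(4-(8/3)))/(2·4³·10000) = 17/45000 rad
Superposition: θ = Σ θ_i = 43/48600 rad ≈ 0.000885 rad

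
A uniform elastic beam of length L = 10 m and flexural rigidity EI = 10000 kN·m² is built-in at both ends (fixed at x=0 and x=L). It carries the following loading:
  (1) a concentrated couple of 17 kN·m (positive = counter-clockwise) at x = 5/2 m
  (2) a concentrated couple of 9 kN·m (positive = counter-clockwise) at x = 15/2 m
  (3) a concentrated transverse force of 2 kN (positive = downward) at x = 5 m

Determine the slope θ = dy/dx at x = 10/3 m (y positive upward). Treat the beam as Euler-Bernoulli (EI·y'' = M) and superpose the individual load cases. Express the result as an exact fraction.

θ(10/3) = 1/18000 rad

Load 1 — applied couple M₀=17 kN·m at a=5/2 m (b=L-a=15/2):
  θ_1 = (R_Ax²/2 - M_Ax - M₀(x-a))/EI  [x>a] with R_A=153/80, M_A=-51/16 = ((153/80)·(10/3)²/2 - (-51/16)·(10/3) - 17·((10/3)-(5/2)))/10000 = 17/24000 rad
Load 2 — applied couple M₀=9 kN·m at a=15/2 m (b=L-a=5/2):
  θ_2 = (R_Ax²/2 - M_Ax)/EI  [x≤a] with R_A=81/80, M_A=45/16 = ((81/80)·(10/3)²/2 - (45/16)·(10/3))/10000 = -3/8000 rad
Load 3 — point force P=2 kN at a=5 m (b=L-a=5):
  θ_3 = -Pb²x(2aL-(3a+b)x)/(2L³EI)  [x≤a] = -2·5²·(10/3)·(2·5·10-(3·5+5)·(10/3))/(2·10³·10000) = -1/3600 rad
Superposition: θ = Σ θ_i = 1/18000 rad ≈ 0.000056 rad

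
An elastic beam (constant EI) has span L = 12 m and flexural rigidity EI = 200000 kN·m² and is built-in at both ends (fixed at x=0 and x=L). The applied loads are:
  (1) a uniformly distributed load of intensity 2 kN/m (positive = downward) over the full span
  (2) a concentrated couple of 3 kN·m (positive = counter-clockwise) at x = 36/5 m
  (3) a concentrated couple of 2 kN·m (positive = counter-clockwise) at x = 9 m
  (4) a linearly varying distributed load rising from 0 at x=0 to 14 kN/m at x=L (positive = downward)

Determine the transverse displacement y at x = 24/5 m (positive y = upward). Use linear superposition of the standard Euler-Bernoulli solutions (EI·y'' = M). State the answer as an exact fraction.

y(24/5) = -1727073/781250000 m

Load 1 — uniform load w=2 kN/m over full span:
  y_1 = -wx²(L-x)²/(24EI) = -2·(24/5)²·(12-(24/5))²/(24·200000) = -972/1953125 m
Load 2 — applied couple M₀=3 kN·m at a=36/5 m (b=L-a=24/5):
  y_2 = (R_Ax³/6 - M_Ax²/2)/EI  [x≤a] with R_A=9/25, M_A=24/25 = ((9/25)·(24/5)³/6 - (24/25)·(24/5)²/2)/200000 = -216/9765625 m
Load 3 — applied couple M₀=2 kN·m at a=9 m (b=L-a=3):
  y_3 = (R_Ax³/6 - M_Ax²/2)/EI  [x≤a] with R_A=3/16, M_A=5/8 = ((3/16)·(24/5)³/6 - (5/8)·(24/5)²/2)/200000 = -117/6250000 m
Load 4 — triangular load w₀=14 kN/m (0→w₀ over full span):
  y_4 = -w₀x²(L-x)²(x+2L)/(120LEI) = -14·(24/5)²·(12-(24/5))²·((24/5)+2·12)/(120·12·200000) = -81648/48828125 m
Superposition: y = Σ y_i = -1727073/781250000 m ≈ -0.002211 m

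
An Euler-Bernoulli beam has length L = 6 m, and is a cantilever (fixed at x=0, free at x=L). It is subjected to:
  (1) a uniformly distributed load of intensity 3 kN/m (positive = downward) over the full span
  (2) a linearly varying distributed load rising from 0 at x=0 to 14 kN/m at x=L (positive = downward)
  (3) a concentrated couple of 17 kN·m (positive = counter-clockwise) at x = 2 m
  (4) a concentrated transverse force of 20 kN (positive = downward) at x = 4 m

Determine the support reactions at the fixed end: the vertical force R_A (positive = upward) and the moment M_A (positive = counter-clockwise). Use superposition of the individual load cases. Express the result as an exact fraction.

Load 1 — uniform load w=3 kN/m over full span:
  R_A = wL = 3·6 = 18 kN
  M_A = wL²/2 = 3·6²/2 = 54 kN·m
Load 2 — triangular load w₀=14 kN/m (0→w₀ over full span):
  R_A = w₀L/2 = 14·6/2 = 42 kN
  M_A = w₀L²/3 = 14·6²/3 = 168 kN·m
Load 3 — applied couple M₀=17 kN·m at a=2 m (b=L-a=4):
  R_A = 0 kN
  M_A = -M₀ = -17 kN·m
Load 4 — point force P=20 kN at a=4 m (b=L-a=2):
  R_A = P = 20 kN
  M_A = Pa = 20·4 = 80 kN·m
Superposition: R_A = 80 kN, M_A = 285 kN·m

R_A = 80 kN, M_A = 285 kN·m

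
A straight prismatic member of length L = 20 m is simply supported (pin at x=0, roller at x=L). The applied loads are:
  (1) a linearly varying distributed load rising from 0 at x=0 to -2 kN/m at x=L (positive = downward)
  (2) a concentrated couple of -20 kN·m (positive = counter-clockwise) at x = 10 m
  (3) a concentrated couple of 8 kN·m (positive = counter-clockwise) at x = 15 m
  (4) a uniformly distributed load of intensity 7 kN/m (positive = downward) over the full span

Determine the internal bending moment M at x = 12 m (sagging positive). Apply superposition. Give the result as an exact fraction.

M(12) = 1488/5 kN·m

Load 1 — triangular load w₀=-2 kN/m (0→w₀ over full span):
  M_1 = w₀Lx/6 - w₀x³/(6L) = (-2)·20·12/6 - (-2)·12³/(6·20) = -256/5 kN·m
Load 2 — applied couple M₀=-20 kN·m at a=10 m (b=L-a=10):
  M_2 = M₀x/L - M₀  [x>a] = (-20)·12/20 - (-20) = 8 kN·m
Load 3 — applied couple M₀=8 kN·m at a=15 m (b=L-a=5):
  M_3 = M₀x/L  [x≤a] = 8·12/20 = 24/5 kN·m
Load 4 — uniform load w=7 kN/m over full span:
  M_4 = wx(L-x)/2 = 7·12·(20-12)/2 = 336 kN·m
Superposition: M = Σ M_i = 1488/5 kN·m ≈ 297.600000 kN·m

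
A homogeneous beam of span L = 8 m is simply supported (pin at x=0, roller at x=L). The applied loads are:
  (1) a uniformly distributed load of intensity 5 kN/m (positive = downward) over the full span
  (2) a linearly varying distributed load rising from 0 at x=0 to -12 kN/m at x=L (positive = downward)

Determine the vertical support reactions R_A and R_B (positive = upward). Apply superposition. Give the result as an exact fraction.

R_A = 4 kN, R_B = -12 kN

Load 1 — uniform load w=5 kN/m over full span:
  R_A = wL/2 = 5·8/2 = 20 kN
  R_B = wL/2 = 5·8/2 = 20 kN
Load 2 — triangular load w₀=-12 kN/m (0→w₀ over full span):
  R_A = w₀L/6 = (-12)·8/6 = -16 kN
  R_B = w₀L/3 = (-12)·8/3 = -32 kN
Superposition: R_A = 4 kN, R_B = -12 kN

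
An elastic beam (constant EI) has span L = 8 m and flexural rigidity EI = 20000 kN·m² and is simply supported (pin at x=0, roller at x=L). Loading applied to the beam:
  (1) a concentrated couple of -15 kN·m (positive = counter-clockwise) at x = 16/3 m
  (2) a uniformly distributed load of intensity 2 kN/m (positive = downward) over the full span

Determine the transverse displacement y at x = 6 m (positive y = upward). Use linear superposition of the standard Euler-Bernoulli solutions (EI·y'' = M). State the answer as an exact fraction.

Load 1 — applied couple M₀=-15 kN·m at a=16/3 m (b=L-a=8/3):
  y_1 = (M₀x³/(6L)-M₀(x-a)²/2+C₁x)/EI  [x>a] with C₁=M₀(3b²-L²)/(6L)=40/3 = ((-15)·6³/(6·8)-(-15)·(6-(16/3))²/2+(40/3)·6)/20000 = 19/24000 m
Load 2 — uniform load w=2 kN/m over full span:
  y_2 = -wx(L³-2Lx²+x³)/(24EI) = -2·6·(8³-2·8·6²+6³)/(24·20000) = -19/5000 m
Superposition: y = Σ y_i = -361/120000 m ≈ -0.003008 m

y(6) = -361/120000 m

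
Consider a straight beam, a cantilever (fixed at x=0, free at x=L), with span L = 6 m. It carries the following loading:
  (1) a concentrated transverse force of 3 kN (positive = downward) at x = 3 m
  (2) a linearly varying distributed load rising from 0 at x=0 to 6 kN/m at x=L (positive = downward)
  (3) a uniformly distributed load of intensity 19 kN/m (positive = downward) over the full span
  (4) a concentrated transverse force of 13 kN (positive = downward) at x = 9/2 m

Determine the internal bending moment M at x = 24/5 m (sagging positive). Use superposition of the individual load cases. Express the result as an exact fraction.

M(24/5) = -2214/125 kN·m

Load 1 — point force P=3 kN at a=3 m (b=L-a=3):
  M_1 = 0  [x>a] = 0 kN·m
Load 2 — triangular load w₀=6 kN/m (0→w₀ over full span):
  M_2 = w₀Lx/2 - w₀L²/3 - w₀x³/(6L) = 6·6·(24/5)/2 - 6·6²/3 - 6·(24/5)³/(6·6) = -504/125 kN·m
Load 3 — uniform load w=19 kN/m over full span:
  M_3 = -w(L-x)²/2 = -19·(6-(24/5))²/2 = -342/25 kN·m
Load 4 — point force P=13 kN at a=9/2 m (b=L-a=3/2):
  M_4 = 0  [x>a] = 0 kN·m
Superposition: M = Σ M_i = -2214/125 kN·m ≈ -17.712000 kN·m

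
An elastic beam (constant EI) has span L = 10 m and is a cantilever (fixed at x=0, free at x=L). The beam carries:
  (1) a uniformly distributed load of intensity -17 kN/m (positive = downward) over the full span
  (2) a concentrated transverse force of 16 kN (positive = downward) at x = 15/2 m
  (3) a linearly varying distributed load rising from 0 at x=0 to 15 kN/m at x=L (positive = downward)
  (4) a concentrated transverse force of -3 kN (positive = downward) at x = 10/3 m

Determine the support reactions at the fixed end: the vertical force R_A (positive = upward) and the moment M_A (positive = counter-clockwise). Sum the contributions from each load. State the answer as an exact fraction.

R_A = -82 kN, M_A = -240 kN·m

Load 1 — uniform load w=-17 kN/m over full span:
  R_A = wL = (-17)·10 = -170 kN
  M_A = wL²/2 = (-17)·10²/2 = -850 kN·m
Load 2 — point force P=16 kN at a=15/2 m (b=L-a=5/2):
  R_A = P = 16 kN
  M_A = Pa = 16·(15/2) = 120 kN·m
Load 3 — triangular load w₀=15 kN/m (0→w₀ over full span):
  R_A = w₀L/2 = 15·10/2 = 75 kN
  M_A = w₀L²/3 = 15·10²/3 = 500 kN·m
Load 4 — point force P=-3 kN at a=10/3 m (b=L-a=20/3):
  R_A = P = (-3) = -3 kN
  M_A = Pa = (-3)·(10/3) = -10 kN·m
Superposition: R_A = -82 kN, M_A = -240 kN·m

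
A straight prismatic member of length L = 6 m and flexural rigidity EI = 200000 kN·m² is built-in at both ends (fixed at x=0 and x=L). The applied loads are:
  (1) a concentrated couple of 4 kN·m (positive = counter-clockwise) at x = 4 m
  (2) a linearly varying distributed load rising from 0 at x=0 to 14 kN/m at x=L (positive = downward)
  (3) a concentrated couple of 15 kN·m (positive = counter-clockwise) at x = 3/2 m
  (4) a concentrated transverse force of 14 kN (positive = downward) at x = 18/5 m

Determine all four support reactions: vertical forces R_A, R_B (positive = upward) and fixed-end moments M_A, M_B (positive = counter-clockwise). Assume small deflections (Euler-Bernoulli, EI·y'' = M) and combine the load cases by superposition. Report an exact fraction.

R_A = 382129/18000 kN, M_A = 140309/6000 kN·m, R_B = 625871/18000 kN, M_B = -65217/2000 kN·m

Load 1 — applied couple M₀=4 kN·m at a=4 m (b=L-a=2):
  R_A = 6M₀ab/L³ = 6·4·4·2/6³ = 8/9 kN
  M_A = M₀b(2a-b)/L² = 4·2·(2·4-2)/6² = 4/3 kN·m
  R_B = -6M₀ab/L³ = -6·4·4·2/6³ = -8/9 kN
  M_B = M₀a(2b-a)/L² = 4·4·(2·2-4)/6² = 0 kN·m
Load 2 — triangular load w₀=14 kN/m (0→w₀ over full span):
  R_A = 3w₀L/20 = 3·14·6/20 = 63/5 kN
  M_A = w₀L²/30 = 14·6²/30 = 84/5 kN·m
  R_B = 7w₀L/20 = 7·14·6/20 = 147/5 kN
  M_B = -w₀L²/20 = -14·6²/20 = -126/5 kN·m
Load 3 — applied couple M₀=15 kN·m at a=3/2 m (b=L-a=9/2):
  R_A = 6M₀ab/L³ = 6·15·(3/2)·(9/2)/6³ = 45/16 kN
  M_A = M₀b(2a-b)/L² = 15·(9/2)·(2·(3/2)-(9/2))/6² = -45/16 kN·m
  R_B = -6M₀ab/L³ = -6·15·(3/2)·(9/2)/6³ = -45/16 kN
  M_B = M₀a(2b-a)/L² = 15·(3/2)·(2·(9/2)-(3/2))/6² = 75/16 kN·m
Load 4 — point force P=14 kN at a=18/5 m (b=L-a=12/5):
  R_A = Pb²(3a+b)/L³ = 14·(12/5)²·(3·(18/5)+(12/5))/6³ = 616/125 kN
  M_A = Pab²/L² = 14·(18/5)·(12/5)²/6² = 1008/125 kN·m
  R_B = Pa²(a+3b)/L³ = 14·(18/5)²·((18/5)+3·(12/5))/6³ = 1134/125 kN
  M_B = -Pa²b/L² = -14·(18/5)²·(12/5)/6² = -1512/125 kN·m
Superposition: R_A = 382129/18000 kN, M_A = 140309/6000 kN·m, R_B = 625871/18000 kN, M_B = -65217/2000 kN·m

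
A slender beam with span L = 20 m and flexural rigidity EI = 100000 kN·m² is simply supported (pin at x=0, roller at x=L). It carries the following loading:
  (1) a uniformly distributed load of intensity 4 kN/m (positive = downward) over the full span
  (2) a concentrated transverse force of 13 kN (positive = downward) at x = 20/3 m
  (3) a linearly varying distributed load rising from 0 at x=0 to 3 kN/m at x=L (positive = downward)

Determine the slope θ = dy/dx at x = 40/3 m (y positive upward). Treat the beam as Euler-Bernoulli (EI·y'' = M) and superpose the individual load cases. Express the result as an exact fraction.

θ(40/3) = 104/10125 rad

Load 1 — uniform load w=4 kN/m over full span:
  θ_1 = -w(L³-6Lx²+4x³)/(24EI) = -4·(20³-6·20·(40/3)²+4·(40/3)³)/(24·100000) = 13/2025 rad
Load 2 — point force P=13 kN at a=20/3 m (b=L-a=40/3):
  θ_2 = -Pa(2L²-6Lx+3x²+a²)/(6LEI)  [x>a] = -13·(20/3)·(2·20²-6·20·(40/3)+3·(40/3)²+(20/3)²)/(6·20·100000) = 13/8100 rad
Load 3 — triangular load w₀=3 kN/m (0→w₀ over full span):
  θ_3 = -w₀(7L⁴-30L²x²+15x⁴)/(360LEI) = -3·(7·20⁴-30·20²·(40/3)²+15·(40/3)⁴)/(360·20·100000) = 91/40500 rad
Superposition: θ = Σ θ_i = 104/10125 rad ≈ 0.010272 rad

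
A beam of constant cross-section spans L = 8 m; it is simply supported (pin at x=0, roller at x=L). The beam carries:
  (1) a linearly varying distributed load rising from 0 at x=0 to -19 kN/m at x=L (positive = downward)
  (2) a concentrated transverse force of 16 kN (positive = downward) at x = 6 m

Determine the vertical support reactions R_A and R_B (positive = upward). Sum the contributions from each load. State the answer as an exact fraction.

R_A = -64/3 kN, R_B = -116/3 kN

Load 1 — triangular load w₀=-19 kN/m (0→w₀ over full span):
  R_A = w₀L/6 = (-19)·8/6 = -76/3 kN
  R_B = w₀L/3 = (-19)·8/3 = -152/3 kN
Load 2 — point force P=16 kN at a=6 m (b=L-a=2):
  R_A = Pb/L = 16·2/8 = 4 kN
  R_B = Pa/L = 16·6/8 = 12 kN
Superposition: R_A = -64/3 kN, R_B = -116/3 kN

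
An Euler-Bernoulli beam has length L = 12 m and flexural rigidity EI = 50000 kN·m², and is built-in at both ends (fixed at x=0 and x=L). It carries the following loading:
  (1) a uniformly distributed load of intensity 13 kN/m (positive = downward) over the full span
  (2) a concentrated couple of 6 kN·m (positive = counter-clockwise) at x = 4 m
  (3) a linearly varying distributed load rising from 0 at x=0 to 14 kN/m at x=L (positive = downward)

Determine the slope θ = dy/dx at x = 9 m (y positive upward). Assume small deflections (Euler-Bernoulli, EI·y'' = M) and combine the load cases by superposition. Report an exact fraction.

Load 1 — uniform load w=13 kN/m over full span:
  θ_1 = -wx(L-x)(L-2x)/(12EI) = -13·9·(12-9)·(12-2·9)/(12·50000) = 351/100000 rad
Load 2 — applied couple M₀=6 kN·m at a=4 m (b=L-a=8):
  θ_2 = (R_Ax²/2 - M_Ax - M₀(x-a))/EI  [x>a] with R_A=2/3, M_A=0 = ((2/3)·9²/2 - 0·9 - 6·(9-4))/50000 = -3/50000 rad
Load 3 — triangular load w₀=14 kN/m (0→w₀ over full span):
  θ_3 = -w₀(2x(L-x)(L-2x)(x+2L)+x²(L-x)²)/(120LEI) = -14·(2·9·(12-9)·(12-2·9)·(9+2·12)+9²·(12-9)²)/(120·12·50000) = 7749/4000000 rad
Superposition: θ = Σ θ_i = 21549/4000000 rad ≈ 0.005387 rad

θ(9) = 21549/4000000 rad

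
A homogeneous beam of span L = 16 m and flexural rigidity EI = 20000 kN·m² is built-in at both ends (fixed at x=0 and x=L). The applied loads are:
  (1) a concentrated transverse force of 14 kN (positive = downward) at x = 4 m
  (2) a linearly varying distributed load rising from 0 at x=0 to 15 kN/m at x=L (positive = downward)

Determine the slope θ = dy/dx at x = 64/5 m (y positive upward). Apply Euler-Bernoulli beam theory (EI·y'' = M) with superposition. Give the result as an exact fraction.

Load 1 — point force P=14 kN at a=4 m (b=L-a=12):
  θ_1 = Pa²(L-x)(2bL-(3b+a)(L-x))/(2L³EI)  [x>a] = 14·4²·(16-(64/5))·(2·12·16-(3·12+4)·(16-(64/5)))/(2·16³·20000) = 7/6250 rad
Load 2 — triangular load w₀=15 kN/m (0→w₀ over full span):
  θ_2 = -w₀(2x(L-x)(L-2x)(x+2L)+x²(L-x)²)/(120LEI) = -15·(2·(64/5)·(16-(64/5))·(16-2·(64/5))·((64/5)+2·16)+(64/5)²·(16-(64/5))²)/(120·16·20000) = 1024/78125 rad
Superposition: θ = Σ θ_i = 2223/156250 rad ≈ 0.014227 rad

θ(64/5) = 2223/156250 rad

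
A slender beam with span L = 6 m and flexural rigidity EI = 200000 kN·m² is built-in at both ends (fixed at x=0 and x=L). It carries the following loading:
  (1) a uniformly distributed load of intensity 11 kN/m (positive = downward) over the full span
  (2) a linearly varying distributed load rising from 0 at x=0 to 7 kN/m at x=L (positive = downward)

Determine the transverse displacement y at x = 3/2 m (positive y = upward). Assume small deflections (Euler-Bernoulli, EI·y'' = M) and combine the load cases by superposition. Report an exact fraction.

y(3/2) = -68769/512000000 m

Load 1 — uniform load w=11 kN/m over full span:
  y_1 = -wx²(L-x)²/(24EI) = -11·(3/2)²·(6-(3/2))²/(24·200000) = -2673/25600000 m
Load 2 — triangular load w₀=7 kN/m (0→w₀ over full span):
  y_2 = -w₀x²(L-x)²(x+2L)/(120LEI) = -7·(3/2)²·(6-(3/2))²·((3/2)+2·6)/(120·6·200000) = -15309/512000000 m
Superposition: y = Σ y_i = -68769/512000000 m ≈ -0.000134 m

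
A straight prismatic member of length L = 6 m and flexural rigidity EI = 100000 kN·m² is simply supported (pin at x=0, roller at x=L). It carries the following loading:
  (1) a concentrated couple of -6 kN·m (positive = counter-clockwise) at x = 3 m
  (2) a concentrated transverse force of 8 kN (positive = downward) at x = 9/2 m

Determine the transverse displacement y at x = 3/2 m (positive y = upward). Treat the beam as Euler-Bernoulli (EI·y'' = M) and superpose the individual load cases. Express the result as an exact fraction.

y(3/2) = -9/64000 m

Load 1 — applied couple M₀=-6 kN·m at a=3 m (b=L-a=3):
  y_1 = (M₀x³/(6L)+C₁x)/EI  [x≤a] with C₁=M₀(3b²-L²)/(6L)=3/2 = ((-6)·(3/2)³/(6·6)+(3/2)·(3/2))/100000 = 27/1600000 m
Load 2 — point force P=8 kN at a=9/2 m (b=L-a=3/2):
  y_2 = -Pbx(L²-b²-x²)/(6LEI)  [x≤a] = -8·(3/2)·(3/2)·(6²-(3/2)²-(3/2)²)/(6·6·100000) = -63/400000 m
Superposition: y = Σ y_i = -9/64000 m ≈ -0.000141 m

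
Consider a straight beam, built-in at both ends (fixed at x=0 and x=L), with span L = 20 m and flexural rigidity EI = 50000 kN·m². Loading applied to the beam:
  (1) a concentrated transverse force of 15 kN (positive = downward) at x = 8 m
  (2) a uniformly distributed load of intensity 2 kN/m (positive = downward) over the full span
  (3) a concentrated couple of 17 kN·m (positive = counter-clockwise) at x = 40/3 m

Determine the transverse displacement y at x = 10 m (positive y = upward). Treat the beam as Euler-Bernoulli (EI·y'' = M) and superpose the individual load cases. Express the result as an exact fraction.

y(10) = -1339/45000 m

Load 1 — point force P=15 kN at a=8 m (b=L-a=12):
  y_1 = -Pa²(L-x)²(3bL-(3b+a)(L-x))/(6L³EI)  [x>a] = -15·8²·(20-10)²·(3·12·20-(3·12+8)·(20-10))/(6·20³·50000) = -7/625 m
Load 2 — uniform load w=2 kN/m over full span:
  y_2 = -wx²(L-x)²/(24EI) = -2·10²·(20-10)²/(24·50000) = -1/60 m
Load 3 — applied couple M₀=17 kN·m at a=40/3 m (b=L-a=20/3):
  y_3 = (R_Ax³/6 - M_Ax²/2)/EI  [x≤a] with R_A=17/15, M_A=17/3 = ((17/15)·10³/6 - (17/3)·10²/2)/50000 = -17/9000 m
Superposition: y = Σ y_i = -1339/45000 m ≈ -0.029756 m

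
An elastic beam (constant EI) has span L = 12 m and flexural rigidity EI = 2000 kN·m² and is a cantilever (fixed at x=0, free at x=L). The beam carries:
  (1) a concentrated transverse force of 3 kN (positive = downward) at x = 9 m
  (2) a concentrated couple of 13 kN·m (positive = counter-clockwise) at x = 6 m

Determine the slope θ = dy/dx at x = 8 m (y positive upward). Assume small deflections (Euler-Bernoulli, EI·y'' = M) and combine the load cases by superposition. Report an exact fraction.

θ(8) = -21/1000 rad

Load 1 — point force P=3 kN at a=9 m (b=L-a=3):
  θ_1 = -Px(2a-x)/(2EI)  [x≤a] = -3·8·(2·9-8)/(2·2000) = -3/50 rad
Load 2 — applied couple M₀=13 kN·m at a=6 m (b=L-a=6):
  θ_2 = M₀a/EI  [x>a] = 13·6/2000 = 39/1000 rad
Superposition: θ = Σ θ_i = -21/1000 rad ≈ -0.021000 rad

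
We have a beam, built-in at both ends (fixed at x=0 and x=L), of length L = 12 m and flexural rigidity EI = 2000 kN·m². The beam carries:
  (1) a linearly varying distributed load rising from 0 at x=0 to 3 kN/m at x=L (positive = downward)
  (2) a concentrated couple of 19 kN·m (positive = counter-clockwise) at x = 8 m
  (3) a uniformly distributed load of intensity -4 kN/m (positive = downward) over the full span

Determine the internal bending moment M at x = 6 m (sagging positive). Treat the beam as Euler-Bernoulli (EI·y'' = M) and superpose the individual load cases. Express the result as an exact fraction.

M(6) = -26/3 kN·m

Load 1 — triangular load w₀=3 kN/m (0→w₀ over full span):
  M_1 = 3w₀Lx/20 - w₀L²/30 - w₀x³/(6L) = 3·3·12·6/20 - 3·12²/30 - 3·6³/(6·12) = 9 kN·m
Load 2 — applied couple M₀=19 kN·m at a=8 m (b=L-a=4):
  M_2 = R_Ax - M_A  [x≤a] with R_A=19/9, M_A=19/3 = (19/9)·6 - (19/3) = 19/3 kN·m
Load 3 — uniform load w=-4 kN/m over full span:
  M_3 = wLx/2 - wL²/12 - wx²/2 = (-4)·12·6/2 - (-4)·12²/12 - (-4)·6²/2 = -24 kN·m
Superposition: M = Σ M_i = -26/3 kN·m ≈ -8.666667 kN·m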